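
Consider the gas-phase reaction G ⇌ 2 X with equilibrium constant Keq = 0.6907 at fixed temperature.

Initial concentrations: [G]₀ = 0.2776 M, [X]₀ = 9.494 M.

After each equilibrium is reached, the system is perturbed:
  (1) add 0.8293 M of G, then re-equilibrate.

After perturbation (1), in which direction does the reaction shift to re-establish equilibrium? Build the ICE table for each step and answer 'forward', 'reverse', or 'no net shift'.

Direction: forward

Q₀ = 324.7 vs Keq = 0.6907 ⇒ Q>K, reverse
Step 1:
                  G         X
  init       0.2776     9.494
  Δ           3.898    -7.796
  eq          4.175     1.698
  solve Keq expr → x = -3.898; check Q = 0.6907
Then add 0.8293 M of G.
Step 2:
                  G         X
  init        5.005     1.698
  Δ        -0.07364    0.1473
  eq          4.931     1.846
  solve Keq expr → x = 0.07364; check Q = 0.6907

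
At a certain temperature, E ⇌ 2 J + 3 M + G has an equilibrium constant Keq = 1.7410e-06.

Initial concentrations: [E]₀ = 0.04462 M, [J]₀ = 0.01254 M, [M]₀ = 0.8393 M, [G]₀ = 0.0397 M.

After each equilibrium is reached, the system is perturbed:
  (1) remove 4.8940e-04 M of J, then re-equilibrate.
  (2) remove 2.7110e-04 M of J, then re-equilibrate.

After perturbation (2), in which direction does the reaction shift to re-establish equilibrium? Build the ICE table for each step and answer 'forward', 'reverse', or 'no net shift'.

Direction: forward

Q₀ = 8.2719e-05 vs Keq = 1.7410e-06 ⇒ Q>K, reverse
Step 1:
                  E         J         M         G
  Initial   0.04462   0.01254    0.8393    0.0397
  Change   0.005209  -0.01042  -0.01563 -0.005209
  Equil     0.04983  0.002122    0.8237   0.03449
  solve Keq expr → x = -0.005209; check Q = 1.7410e-06
Then remove 4.8940e-04 M of J.
Step 2:
                  E         J         M         G
  Initial   0.04983  0.001632    0.8237   0.03449
  Change  -2.3719e-04 4.7437e-04 7.1156e-04 2.3719e-04
  Equil     0.04959  0.002107    0.8244   0.03473
  solve Keq expr → x = 2.3719e-04; check Q = 1.7410e-06
Then remove 2.7110e-04 M of J.
Step 3:
                  E         J         M         G
  Initial   0.04959  0.001835    0.8244   0.03473
  Change  -1.3142e-04 2.6283e-04 3.9425e-04 1.3142e-04
  Equil     0.04946  0.002098    0.8248   0.03486
  solve Keq expr → x = 1.3142e-04; check Q = 1.7410e-06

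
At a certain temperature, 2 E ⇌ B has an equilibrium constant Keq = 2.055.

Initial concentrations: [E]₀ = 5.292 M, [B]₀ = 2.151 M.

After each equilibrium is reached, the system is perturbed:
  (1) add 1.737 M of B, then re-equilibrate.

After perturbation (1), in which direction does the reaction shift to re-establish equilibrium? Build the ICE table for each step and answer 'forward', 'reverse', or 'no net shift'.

Direction: reverse

Q₀ = 0.07681 vs Keq = 2.055 ⇒ Q<K, forward
Step 1:
                  E         B
  Initial     5.292     2.151
  Change     -3.881      1.94
  Equil       1.411     4.091
  solve Keq expr → x = 1.94; check Q = 2.055
Then add 1.737 M of B.
Step 2:
                  E         B
  Initial     1.411     5.828
  Change     0.2546   -0.1273
  Equil       1.666     5.701
  solve Keq expr → x = -0.1273; check Q = 2.055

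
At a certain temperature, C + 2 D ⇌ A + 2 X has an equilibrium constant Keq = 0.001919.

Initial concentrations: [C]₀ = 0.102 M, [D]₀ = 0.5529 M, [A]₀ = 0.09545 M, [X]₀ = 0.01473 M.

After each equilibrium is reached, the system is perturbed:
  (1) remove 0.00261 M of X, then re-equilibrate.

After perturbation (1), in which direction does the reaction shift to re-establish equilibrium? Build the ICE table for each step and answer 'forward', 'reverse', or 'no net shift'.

Direction: forward

Q₀ = 6.6418e-04 vs Keq = 0.001919 ⇒ Q<K, forward
Step 1:
                  C         D         A         X
  Initial     0.102    0.5529   0.09545   0.01473
  Change  -0.004415  -0.00883  0.004415   0.00883
  Equil     0.09758    0.5441   0.09987   0.02356
  solve Keq expr → x = 0.004415; check Q = 0.001919
Then remove 0.00261 M of X.
Step 2:
                  C         D         A         X
  Initial   0.09758    0.5441   0.09987   0.02095
  Change  -0.001124 -0.002247  0.001124  0.002247
  Equil     0.09646    0.5418     0.101    0.0232
  solve Keq expr → x = 0.001124; check Q = 0.001919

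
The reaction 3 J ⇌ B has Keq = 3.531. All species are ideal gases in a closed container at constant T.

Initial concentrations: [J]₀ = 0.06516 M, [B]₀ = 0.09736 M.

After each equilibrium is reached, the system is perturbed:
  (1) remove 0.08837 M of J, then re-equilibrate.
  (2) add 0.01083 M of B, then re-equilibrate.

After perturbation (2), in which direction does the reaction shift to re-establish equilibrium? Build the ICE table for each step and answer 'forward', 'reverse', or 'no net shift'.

Direction: reverse

Q₀ = 351.9 vs Keq = 3.531 ⇒ Q>K, reverse
Step 1:
                  J         B
  init      0.06516   0.09736
  Δ          0.1642  -0.05474
  eq         0.2294   0.04262
  solve Keq expr → x = -0.05474; check Q = 3.531
Then remove 0.08837 M of J.
Step 2:
                  J         B
  init        0.141   0.04262
  Δ         0.05185  -0.01728
  eq         0.1929   0.02533
  solve Keq expr → x = -0.01728; check Q = 3.531
Then add 0.01083 M of B.
Step 3:
                  J         B
  init       0.1929   0.03616
  Δ          0.0143 -0.004767
  eq         0.2072    0.0314
  solve Keq expr → x = -0.004767; check Q = 3.531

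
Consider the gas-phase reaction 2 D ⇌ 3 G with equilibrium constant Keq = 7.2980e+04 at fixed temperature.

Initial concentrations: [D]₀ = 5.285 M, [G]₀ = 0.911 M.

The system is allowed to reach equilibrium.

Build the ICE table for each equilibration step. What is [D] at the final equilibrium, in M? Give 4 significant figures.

Q₀ = 0.02707 vs Keq = 7.2980e+04 ⇒ Q<K, forward
Step 1:
                   D          G
  init         5.285      0.911
  Δ            -5.19      7.785
  eq         0.09493      8.696
  solve Keq expr → x = 2.595; check Q = 7.2980e+04

[D]_eq = 0.09493 M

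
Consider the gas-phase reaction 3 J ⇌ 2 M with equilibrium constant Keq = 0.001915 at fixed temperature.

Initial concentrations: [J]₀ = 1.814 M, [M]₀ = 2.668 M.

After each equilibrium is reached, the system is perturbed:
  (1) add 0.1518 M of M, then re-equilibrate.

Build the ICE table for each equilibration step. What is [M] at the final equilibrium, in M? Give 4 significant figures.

Q₀ = 1.193 vs Keq = 0.001915 ⇒ Q>K, reverse
Step 1:
                  J         M
  init        1.814     2.668
  Δ           3.253    -2.169
  eq          5.067    0.4992
  solve Keq expr → x = -1.084; check Q = 0.001915
Then add 0.1518 M of M.
Step 2:
                  J         M
  init        5.067     0.651
  Δ          0.1861   -0.1241
  eq          5.253    0.5269
  solve Keq expr → x = -0.06203; check Q = 0.001915

[M]_eq = 0.5269 M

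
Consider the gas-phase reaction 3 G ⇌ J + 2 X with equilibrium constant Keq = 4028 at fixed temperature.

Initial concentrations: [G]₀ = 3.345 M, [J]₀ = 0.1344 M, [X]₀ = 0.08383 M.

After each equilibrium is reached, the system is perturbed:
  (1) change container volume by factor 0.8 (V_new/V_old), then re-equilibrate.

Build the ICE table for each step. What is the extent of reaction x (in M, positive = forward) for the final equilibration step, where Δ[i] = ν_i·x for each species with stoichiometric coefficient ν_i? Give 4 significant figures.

Q₀ = 2.5235e-05 vs Keq = 4028 ⇒ Q<K, forward
Step 1:
                    G           J           X
  Initial       3.345      0.1344     0.08383
  Change        -3.23       1.077       2.154
  Equil        0.1146       1.211       2.237
  solve Keq expr → x = 1.077; check Q = 4028
Then change container volume by factor 0.8 (V_new/V_old).
Step 2:
                    G           J           X
  Initial      0.1433       1.514       2.797
  Change            0           0           0
  Equil        0.1433       1.514       2.797
  solve Keq expr → x = 0; check Q = 4028

x = 0 M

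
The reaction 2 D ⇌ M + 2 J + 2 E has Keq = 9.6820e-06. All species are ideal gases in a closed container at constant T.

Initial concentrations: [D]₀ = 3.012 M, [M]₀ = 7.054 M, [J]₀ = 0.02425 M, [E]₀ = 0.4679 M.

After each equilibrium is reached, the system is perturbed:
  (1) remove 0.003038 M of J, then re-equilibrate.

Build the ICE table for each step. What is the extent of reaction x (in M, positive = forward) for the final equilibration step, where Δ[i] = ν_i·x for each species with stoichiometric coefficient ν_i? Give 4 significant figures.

x = 0.001489 M

Q₀ = 1.0010e-04 vs Keq = 9.6820e-06 ⇒ Q>K, reverse
Step 1:
                   D          M          J          E
  Initial      3.012      7.054    0.02425     0.4679
  Change     0.01639  -0.008194   -0.01639   -0.01639
  Equil        3.028      7.046   0.007862     0.4515
  solve Keq expr → x = -0.008194; check Q = 9.6820e-06
Then remove 0.003038 M of J.
Step 2:
                   D          M          J          E
  Initial      3.028      7.046   0.004824     0.4515
  Change   -0.002978   0.001489   0.002978   0.002978
  Equil        3.025      7.047   0.007802     0.4545
  solve Keq expr → x = 0.001489; check Q = 9.6820e-06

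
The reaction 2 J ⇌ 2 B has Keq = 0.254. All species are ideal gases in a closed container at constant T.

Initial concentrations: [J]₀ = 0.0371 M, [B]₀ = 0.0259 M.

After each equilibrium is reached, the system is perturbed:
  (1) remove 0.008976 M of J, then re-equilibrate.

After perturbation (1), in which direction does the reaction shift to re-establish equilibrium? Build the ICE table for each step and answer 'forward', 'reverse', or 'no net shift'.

Direction: reverse

Q₀ = 0.4874 vs Keq = 0.254 ⇒ Q>K, reverse
Step 1:
                    J           B
  I            0.0371      0.0259
  C          0.004789   -0.004789
  E           0.04189     0.02111
  solve Keq expr → x = -0.002394; check Q = 0.254
Then remove 0.008976 M of J.
Step 2:
                    J           B
  I           0.03291     0.02111
  C          0.003008   -0.003008
  E           0.03592      0.0181
  solve Keq expr → x = -0.001504; check Q = 0.254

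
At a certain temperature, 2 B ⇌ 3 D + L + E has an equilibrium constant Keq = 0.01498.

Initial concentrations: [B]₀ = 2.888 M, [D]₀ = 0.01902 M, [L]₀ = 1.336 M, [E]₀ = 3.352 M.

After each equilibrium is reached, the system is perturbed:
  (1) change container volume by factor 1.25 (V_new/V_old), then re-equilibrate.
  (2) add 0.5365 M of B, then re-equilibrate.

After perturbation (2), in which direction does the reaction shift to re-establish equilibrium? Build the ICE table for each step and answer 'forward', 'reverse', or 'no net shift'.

Q₀ = 3.6944e-06 vs Keq = 0.01498 ⇒ Q<K, forward
Step 1:
                    B           D           L           E
  init          2.888     0.01902       1.336       3.352
  Δ           -0.1755      0.2633     0.08777     0.08777
  eq            2.712      0.2823       1.424        3.44
  solve Keq expr → x = 0.08777; check Q = 0.01498
Then change container volume by factor 1.25 (V_new/V_old).
Step 2:
                    B           D           L           E
  init           2.17      0.2259       1.139       2.752
  Δ          -0.03434     0.05151     0.01717     0.01717
  eq            2.136      0.2774       1.156       2.769
  solve Keq expr → x = 0.01717; check Q = 0.01498
Then add 0.5365 M of B.
Step 3:
                    B           D           L           E
  init          2.672      0.2774       1.156       2.769
  Δ          -0.02717     0.04075     0.01358     0.01358
  eq            2.645      0.3181        1.17       2.783
  solve Keq expr → x = 0.01358; check Q = 0.01498

Direction: forward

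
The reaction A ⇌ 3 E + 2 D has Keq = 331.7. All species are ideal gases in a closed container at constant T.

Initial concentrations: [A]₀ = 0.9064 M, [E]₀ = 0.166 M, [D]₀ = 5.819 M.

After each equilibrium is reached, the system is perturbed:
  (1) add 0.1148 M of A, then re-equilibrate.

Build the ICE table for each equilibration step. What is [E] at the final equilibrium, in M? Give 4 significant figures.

[E]_eq = 1.584 M

Q₀ = 0.1709 vs Keq = 331.7 ⇒ Q<K, forward
Step 1:
                    A           E           D
  I            0.9064       0.166       5.819
  C           -0.4456       1.337      0.8912
  E            0.4608       1.503        6.71
  solve Keq expr → x = 0.4456; check Q = 331.7
Then add 0.1148 M of A.
Step 2:
                    A           E           D
  I            0.5756       1.503        6.71
  C          -0.02711     0.08133     0.05422
  E            0.5485       1.584       6.764
  solve Keq expr → x = 0.02711; check Q = 331.7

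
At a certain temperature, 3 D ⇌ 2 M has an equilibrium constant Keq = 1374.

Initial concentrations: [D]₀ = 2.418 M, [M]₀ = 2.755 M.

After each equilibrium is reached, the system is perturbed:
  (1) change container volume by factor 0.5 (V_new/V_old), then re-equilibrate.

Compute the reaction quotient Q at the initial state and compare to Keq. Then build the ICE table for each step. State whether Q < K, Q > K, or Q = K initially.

Q₀ = 0.5369; Q < K (proceeds forward)

Q₀ = 0.5369 vs Keq = 1374 ⇒ Q<K, forward
Step 1:
                  D         M
  Initial     2.418     2.755
  Change     -2.183     1.456
  Equil      0.2346     4.211
  solve Keq expr → x = 0.7278; check Q = 1374
Then change container volume by factor 0.5 (V_new/V_old).
Step 2:
                  D         M
  Initial    0.4691     8.421
  Change   -0.09491   0.06328
  Equil      0.3742     8.485
  solve Keq expr → x = 0.03164; check Q = 1374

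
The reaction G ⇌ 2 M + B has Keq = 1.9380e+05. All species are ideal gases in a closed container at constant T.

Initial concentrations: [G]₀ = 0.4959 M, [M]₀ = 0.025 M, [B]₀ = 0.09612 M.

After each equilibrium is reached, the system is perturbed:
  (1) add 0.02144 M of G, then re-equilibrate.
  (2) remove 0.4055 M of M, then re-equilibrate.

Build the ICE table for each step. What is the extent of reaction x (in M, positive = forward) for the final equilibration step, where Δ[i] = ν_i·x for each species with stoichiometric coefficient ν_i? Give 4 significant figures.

Q₀ = 1.2114e-04 vs Keq = 1.9380e+05 ⇒ Q<K, forward
Step 1:
                    G           M           B
  Initial      0.4959       0.025     0.09612
  Change      -0.4959      0.9918      0.4959
  Equil    3.1582e-06       1.017       0.592
  solve Keq expr → x = 0.4959; check Q = 1.9380e+05
Then add 0.02144 M of G.
Step 2:
                    G           M           B
  Initial     0.02144       1.017       0.592
  Change     -0.02144     0.04288     0.02144
  Equil    3.5545e-06        1.06      0.6135
  solve Keq expr → x = 0.02144; check Q = 1.9380e+05
Then remove 0.4055 M of M.
Step 3:
                    G           M           B
  Initial  3.5545e-06      0.6542      0.6135
  Change  -2.1998e-06  4.3996e-06  2.1998e-06
  Equil    1.3546e-06      0.6542      0.6135
  solve Keq expr → x = 2.1998e-06; check Q = 1.9380e+05

x = 2.1998e-06 M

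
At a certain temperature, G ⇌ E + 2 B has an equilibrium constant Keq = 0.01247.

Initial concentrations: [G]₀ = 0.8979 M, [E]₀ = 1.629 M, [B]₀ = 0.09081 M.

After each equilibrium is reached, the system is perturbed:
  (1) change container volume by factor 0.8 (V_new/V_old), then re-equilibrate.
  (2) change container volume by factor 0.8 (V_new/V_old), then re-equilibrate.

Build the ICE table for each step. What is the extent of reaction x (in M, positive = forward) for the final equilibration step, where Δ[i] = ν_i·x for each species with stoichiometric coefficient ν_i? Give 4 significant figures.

Q₀ = 0.01496 vs Keq = 0.01247 ⇒ Q>K, reverse
Step 1:
                   G          E          B
  I           0.8979      1.629    0.09081
  C         0.003815  -0.003815   -0.00763
  E           0.9017      1.625    0.08318
  solve Keq expr → x = -0.003815; check Q = 0.01247
Then change container volume by factor 0.8 (V_new/V_old).
Step 2:
                   G          E          B
  I            1.127      2.031      0.104
  C          0.01011   -0.01011   -0.02021
  E            1.137      2.021    0.08376
  solve Keq expr → x = -0.01011; check Q = 0.01247
Then change container volume by factor 0.8 (V_new/V_old).
Step 3:
                   G          E          B
  I            1.422      2.527     0.1047
  C          0.01023   -0.01023   -0.02047
  E            1.432      2.516    0.08423
  solve Keq expr → x = -0.01023; check Q = 0.01247

x = -0.01023 M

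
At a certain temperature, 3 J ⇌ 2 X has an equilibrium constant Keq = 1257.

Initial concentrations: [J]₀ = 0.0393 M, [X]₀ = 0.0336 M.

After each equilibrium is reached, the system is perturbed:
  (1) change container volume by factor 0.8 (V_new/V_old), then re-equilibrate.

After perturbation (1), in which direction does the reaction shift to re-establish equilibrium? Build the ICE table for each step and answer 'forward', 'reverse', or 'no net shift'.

Q₀ = 18.6 vs Keq = 1257 ⇒ Q<K, forward
Step 1:
                  J         X
  init       0.0393    0.0336
  Δ        -0.02651   0.01767
  eq        0.01279   0.05127
  solve Keq expr → x = 0.008837; check Q = 1257
Then change container volume by factor 0.8 (V_new/V_old).
Step 2:
                  J         X
  init      0.01599   0.06409
  Δ       -0.001039 6.9277e-04
  eq        0.01495   0.06479
  solve Keq expr → x = 3.4638e-04; check Q = 1257

Direction: forward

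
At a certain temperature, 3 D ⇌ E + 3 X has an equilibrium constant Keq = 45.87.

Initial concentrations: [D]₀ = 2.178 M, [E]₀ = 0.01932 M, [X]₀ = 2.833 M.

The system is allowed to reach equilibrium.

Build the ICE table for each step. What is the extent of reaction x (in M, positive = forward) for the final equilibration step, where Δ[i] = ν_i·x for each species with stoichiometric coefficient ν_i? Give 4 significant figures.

Q₀ = 0.04252 vs Keq = 45.87 ⇒ Q<K, forward
Step 1:
                   D          E          X
  init         2.178    0.01932      2.833
  Δ           -1.294     0.4314      1.294
  eq          0.8839     0.4507      4.127
  solve Keq expr → x = 0.4314; check Q = 45.87

x = 0.4314 M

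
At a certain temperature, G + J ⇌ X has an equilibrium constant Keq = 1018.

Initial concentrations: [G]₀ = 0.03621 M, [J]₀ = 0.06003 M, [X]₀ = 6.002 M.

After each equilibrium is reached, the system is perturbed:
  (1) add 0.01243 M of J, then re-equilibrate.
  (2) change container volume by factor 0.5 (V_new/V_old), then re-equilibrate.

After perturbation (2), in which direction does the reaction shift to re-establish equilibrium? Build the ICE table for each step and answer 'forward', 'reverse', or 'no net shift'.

Q₀ = 2761 vs Keq = 1018 ⇒ Q>K, reverse
Step 1:
                    G           J           X
  init        0.03621     0.06003       6.002
  Δ            0.0294      0.0294     -0.0294
  eq          0.06561     0.08943       5.973
  solve Keq expr → x = -0.0294; check Q = 1018
Then add 0.01243 M of J.
Step 2:
                    G           J           X
  init        0.06561      0.1019       5.973
  Δ         -0.004989   -0.004989    0.004989
  eq          0.06062     0.09687       5.978
  solve Keq expr → x = 0.004989; check Q = 1018
Then change container volume by factor 0.5 (V_new/V_old).
Step 3:
                    G           J           X
  init         0.1212      0.1937       11.96
  Δ          -0.04303    -0.04303     0.04303
  eq          0.07821      0.1507          12
  solve Keq expr → x = 0.04303; check Q = 1018

Direction: forward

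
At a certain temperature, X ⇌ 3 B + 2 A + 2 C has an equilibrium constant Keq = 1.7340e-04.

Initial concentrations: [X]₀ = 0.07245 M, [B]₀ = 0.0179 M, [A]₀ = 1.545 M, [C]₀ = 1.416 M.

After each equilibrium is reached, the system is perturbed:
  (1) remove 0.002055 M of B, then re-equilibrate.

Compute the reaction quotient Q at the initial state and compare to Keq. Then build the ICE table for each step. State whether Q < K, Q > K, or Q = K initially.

Q₀ = 3.7888e-04 vs Keq = 1.7340e-04 ⇒ Q>K, reverse
Step 1:
                   X          B          A          C
  Initial    0.07245     0.0179      1.545      1.416
  Change    0.001329  -0.003988  -0.002659  -0.002659
  Equil      0.07378    0.01391      1.542      1.413
  solve Keq expr → x = -0.001329; check Q = 1.7340e-04
Then remove 0.002055 M of B.
Step 2:
                   X          B          A          C
  Initial    0.07378    0.01186      1.542      1.413
  Change  -6.6546e-04   0.001996   0.001331   0.001331
  Equil      0.07311    0.01385      1.544      1.415
  solve Keq expr → x = 6.6546e-04; check Q = 1.7340e-04

Q₀ = 3.7888e-04; Q > K (proceeds reverse)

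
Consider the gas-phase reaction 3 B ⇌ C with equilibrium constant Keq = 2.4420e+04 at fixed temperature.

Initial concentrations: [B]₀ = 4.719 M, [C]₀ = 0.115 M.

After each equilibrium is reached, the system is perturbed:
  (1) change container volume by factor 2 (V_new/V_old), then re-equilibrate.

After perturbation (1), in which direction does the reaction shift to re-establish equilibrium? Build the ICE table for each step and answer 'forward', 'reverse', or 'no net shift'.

Q₀ = 0.001094 vs Keq = 2.4420e+04 ⇒ Q<K, forward
Step 1:
                   B          C
  I            4.719      0.115
  C           -4.678      1.559
  E          0.04093      1.674
  solve Keq expr → x = 1.559; check Q = 2.4420e+04
Then change container volume by factor 2 (V_new/V_old).
Step 2:
                   B          C
  I          0.02046     0.8372
  C          0.01197   -0.00399
  E          0.03243     0.8332
  solve Keq expr → x = -0.00399; check Q = 2.4420e+04

Direction: reverse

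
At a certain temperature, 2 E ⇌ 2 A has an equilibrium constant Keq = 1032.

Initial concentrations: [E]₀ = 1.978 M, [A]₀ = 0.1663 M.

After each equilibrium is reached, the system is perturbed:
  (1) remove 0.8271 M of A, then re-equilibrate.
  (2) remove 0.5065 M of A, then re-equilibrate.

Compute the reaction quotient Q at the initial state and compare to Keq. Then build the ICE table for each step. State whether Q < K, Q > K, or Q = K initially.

Q₀ = 0.007069; Q < K (proceeds forward)

Q₀ = 0.007069 vs Keq = 1032 ⇒ Q<K, forward
Step 1:
                   E          A
  init         1.978     0.1663
  Δ           -1.913      1.913
  eq         0.06473       2.08
  solve Keq expr → x = 0.9566; check Q = 1032
Then remove 0.8271 M of A.
Step 2:
                   E          A
  init       0.06473      1.252
  Δ         -0.02497    0.02497
  eq         0.03976      1.277
  solve Keq expr → x = 0.01248; check Q = 1032
Then remove 0.5065 M of A.
Step 3:
                   E          A
  init       0.03976     0.7709
  Δ         -0.01529    0.01529
  eq         0.02447     0.7862
  solve Keq expr → x = 0.007645; check Q = 1032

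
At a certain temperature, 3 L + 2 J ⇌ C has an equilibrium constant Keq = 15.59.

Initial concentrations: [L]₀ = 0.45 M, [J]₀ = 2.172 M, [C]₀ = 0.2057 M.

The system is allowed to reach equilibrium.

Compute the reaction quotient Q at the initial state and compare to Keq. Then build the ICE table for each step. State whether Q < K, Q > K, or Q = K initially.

Q₀ = 0.4785 vs Keq = 15.59 ⇒ Q<K, forward
Step 1:
                  L         J         C
  init         0.45     2.172    0.2057
  Δ         -0.2805    -0.187    0.0935
  eq         0.1695     1.985    0.2992
  solve Keq expr → x = 0.0935; check Q = 15.59

Q₀ = 0.4785; Q < K (proceeds forward)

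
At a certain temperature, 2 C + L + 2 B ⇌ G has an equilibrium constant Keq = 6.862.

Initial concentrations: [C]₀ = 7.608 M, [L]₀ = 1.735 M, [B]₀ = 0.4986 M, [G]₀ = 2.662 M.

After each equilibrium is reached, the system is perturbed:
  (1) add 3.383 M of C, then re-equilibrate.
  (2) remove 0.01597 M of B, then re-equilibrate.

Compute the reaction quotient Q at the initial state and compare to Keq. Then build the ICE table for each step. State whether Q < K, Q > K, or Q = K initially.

Q₀ = 0.1066 vs Keq = 6.862 ⇒ Q<K, forward
Step 1:
                   C          L          B          G
  Initial      7.608      1.735     0.4986      2.662
  Change     -0.4256    -0.2128    -0.4256     0.2128
  Equil        7.182      1.522    0.07304      2.875
  solve Keq expr → x = 0.2128; check Q = 6.862
Then add 3.383 M of C.
Step 2:
                   C          L          B          G
  Initial      10.57      1.522    0.07304      2.875
  Change    -0.02299    -0.0115   -0.02299     0.0115
  Equil        10.54      1.511    0.05005      2.886
  solve Keq expr → x = 0.0115; check Q = 6.862
Then remove 0.01597 M of B.
Step 3:
                   C          L          B          G
  Initial      10.54      1.511    0.03408      2.886
  Change      0.0157   0.007849     0.0157  -0.007849
  Equil        10.56      1.519    0.04978      2.878
  solve Keq expr → x = -0.007849; check Q = 6.862

Q₀ = 0.1066; Q < K (proceeds forward)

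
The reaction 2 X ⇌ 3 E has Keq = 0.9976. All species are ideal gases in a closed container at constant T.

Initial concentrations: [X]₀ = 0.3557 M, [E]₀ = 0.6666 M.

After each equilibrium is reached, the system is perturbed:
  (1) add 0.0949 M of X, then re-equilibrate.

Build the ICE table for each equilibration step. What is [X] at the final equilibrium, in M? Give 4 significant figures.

Q₀ = 2.341 vs Keq = 0.9976 ⇒ Q>K, reverse
Step 1:
                    X           E
  Initial      0.3557      0.6666
  Change      0.06839     -0.1026
  Equil        0.4241       0.564
  solve Keq expr → x = -0.03419; check Q = 0.9976
Then add 0.0949 M of X.
Step 2:
                    X           E
  Initial       0.519       0.564
  Change     -0.03476     0.05214
  Equil        0.4842      0.6162
  solve Keq expr → x = 0.01738; check Q = 0.9976

[X]_eq = 0.4842 M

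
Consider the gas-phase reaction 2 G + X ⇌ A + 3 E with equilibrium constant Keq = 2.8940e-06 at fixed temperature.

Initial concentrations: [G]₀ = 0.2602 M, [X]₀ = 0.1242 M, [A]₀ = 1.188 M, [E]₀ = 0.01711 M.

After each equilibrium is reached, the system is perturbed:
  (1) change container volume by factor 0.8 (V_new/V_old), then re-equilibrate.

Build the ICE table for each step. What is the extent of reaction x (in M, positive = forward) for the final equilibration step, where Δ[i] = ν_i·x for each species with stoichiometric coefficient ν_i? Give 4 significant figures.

x = -8.4292e-05 M

Q₀ = 7.0767e-04 vs Keq = 2.8940e-06 ⇒ Q>K, reverse
Step 1:
                   G          X          A          E
  I           0.2602     0.1242      1.188    0.01711
  C         0.009512   0.004756  -0.004756   -0.01427
  E           0.2697      0.129      1.183   0.002842
  solve Keq expr → x = -0.004756; check Q = 2.8940e-06
Then change container volume by factor 0.8 (V_new/V_old).
Step 2:
                   G          X          A          E
  I           0.3371     0.1612      1.479   0.003552
  C       1.6858e-04 8.4292e-05 -8.4292e-05 -2.5287e-04
  E           0.3373     0.1613      1.479   0.003299
  solve Keq expr → x = -8.4292e-05; check Q = 2.8940e-06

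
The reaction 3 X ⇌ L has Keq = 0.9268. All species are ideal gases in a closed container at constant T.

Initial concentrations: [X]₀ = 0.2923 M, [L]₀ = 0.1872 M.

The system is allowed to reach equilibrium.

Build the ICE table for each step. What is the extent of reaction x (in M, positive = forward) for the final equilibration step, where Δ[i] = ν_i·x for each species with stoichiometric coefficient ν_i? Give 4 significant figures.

x = -0.06992 M

Q₀ = 7.496 vs Keq = 0.9268 ⇒ Q>K, reverse
Step 1:
                   X          L
  I           0.2923     0.1872
  C           0.2098   -0.06992
  E           0.5021     0.1173
  solve Keq expr → x = -0.06992; check Q = 0.9268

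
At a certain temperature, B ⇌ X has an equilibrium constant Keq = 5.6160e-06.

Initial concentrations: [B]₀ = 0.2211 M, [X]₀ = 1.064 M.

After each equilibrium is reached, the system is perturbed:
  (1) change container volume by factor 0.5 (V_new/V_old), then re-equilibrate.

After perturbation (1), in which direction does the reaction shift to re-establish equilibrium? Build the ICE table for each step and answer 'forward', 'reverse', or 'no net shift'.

Direction: no net shift

Q₀ = 4.812 vs Keq = 5.6160e-06 ⇒ Q>K, reverse
Step 1:
                   B          X
  I           0.2211      1.064
  C            1.064     -1.064
  E            1.285 7.2171e-06
  solve Keq expr → x = -1.064; check Q = 5.6160e-06
Then change container volume by factor 0.5 (V_new/V_old).
Step 2:
                   B          X
  I             2.57 1.4434e-05
  C                0          0
  E             2.57 1.4434e-05
  solve Keq expr → x = 0; check Q = 5.6160e-06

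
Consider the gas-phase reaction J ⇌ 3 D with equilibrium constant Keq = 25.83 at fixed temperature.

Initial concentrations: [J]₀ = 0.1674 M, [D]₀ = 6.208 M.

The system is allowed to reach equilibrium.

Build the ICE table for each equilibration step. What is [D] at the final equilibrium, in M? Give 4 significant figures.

[D]_eq = 3.134 M

Q₀ = 1429 vs Keq = 25.83 ⇒ Q>K, reverse
Step 1:
                    J           D
  init         0.1674       6.208
  Δ             1.025      -3.074
  eq            1.192       3.134
  solve Keq expr → x = -1.025; check Q = 25.83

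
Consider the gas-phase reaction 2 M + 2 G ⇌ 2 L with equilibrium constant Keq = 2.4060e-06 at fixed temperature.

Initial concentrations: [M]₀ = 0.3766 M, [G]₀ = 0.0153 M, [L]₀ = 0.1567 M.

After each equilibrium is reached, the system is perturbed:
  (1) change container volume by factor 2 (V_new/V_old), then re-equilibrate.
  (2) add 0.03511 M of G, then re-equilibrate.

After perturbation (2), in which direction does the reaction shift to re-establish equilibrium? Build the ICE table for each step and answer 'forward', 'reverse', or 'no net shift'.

Q₀ = 739.6 vs Keq = 2.4060e-06 ⇒ Q>K, reverse
Step 1:
                  M         G         L
  init       0.3766    0.0153    0.1567
  Δ          0.1566    0.1566   -0.1566
  eq         0.5332    0.1719 1.4213e-04
  solve Keq expr → x = -0.07828; check Q = 2.4060e-06
Then change container volume by factor 2 (V_new/V_old).
Step 2:
                  M         G         L
  init       0.2666   0.08593 7.1063e-05
  Δ       3.5512e-05 3.5512e-05 -3.5512e-05
  eq         0.2666   0.08596 3.5551e-05
  solve Keq expr → x = -1.7756e-05; check Q = 2.4060e-06
Then add 0.03511 M of G.
Step 3:
                  M         G         L
  init       0.2666    0.1211 3.5551e-05
  Δ       -1.4511e-05 -1.4511e-05 1.4511e-05
  eq         0.2666    0.1211 5.0062e-05
  solve Keq expr → x = 7.2556e-06; check Q = 2.4060e-06

Direction: forward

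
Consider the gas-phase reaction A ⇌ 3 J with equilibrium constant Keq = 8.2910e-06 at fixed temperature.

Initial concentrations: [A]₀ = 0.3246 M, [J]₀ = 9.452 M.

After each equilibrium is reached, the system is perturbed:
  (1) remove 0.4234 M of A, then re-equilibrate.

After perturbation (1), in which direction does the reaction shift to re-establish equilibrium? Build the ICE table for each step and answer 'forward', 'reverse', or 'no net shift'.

Q₀ = 2601 vs Keq = 8.2910e-06 ⇒ Q>K, reverse
Step 1:
                   A          J
  I           0.3246      9.452
  C             3.14     -9.421
  E            3.465    0.03063
  solve Keq expr → x = -3.14; check Q = 8.2910e-06
Then remove 0.4234 M of A.
Step 2:
                   A          J
  I            3.042    0.03063
  C       4.3354e-04  -0.001301
  E            3.042    0.02933
  solve Keq expr → x = -4.3354e-04; check Q = 8.2910e-06

Direction: reverse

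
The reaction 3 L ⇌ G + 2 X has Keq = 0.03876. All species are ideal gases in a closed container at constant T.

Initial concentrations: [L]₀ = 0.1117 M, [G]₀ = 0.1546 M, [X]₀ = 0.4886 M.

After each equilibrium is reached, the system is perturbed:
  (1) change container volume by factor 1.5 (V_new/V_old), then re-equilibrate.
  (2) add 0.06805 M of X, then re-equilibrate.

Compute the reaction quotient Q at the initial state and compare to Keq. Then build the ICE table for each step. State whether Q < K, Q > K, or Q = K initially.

Q₀ = 26.48 vs Keq = 0.03876 ⇒ Q>K, reverse
Step 1:
                    L           G           X
  I            0.1117      0.1546      0.4886
  C            0.3281     -0.1094     -0.2187
  E            0.4398     0.04525      0.2699
  solve Keq expr → x = -0.1094; check Q = 0.03876
Then change container volume by factor 1.5 (V_new/V_old).
Step 2:
                    L           G           X
  I            0.2932     0.03017      0.1799
  C                 0           0           0
  E            0.2932     0.03017      0.1799
  solve Keq expr → x = 0; check Q = 0.03876
Then add 0.06805 M of X.
Step 3:
                    L           G           X
  I            0.2932     0.03017       0.248
  C            0.0228   -0.007601     -0.0152
  E             0.316     0.02257      0.2328
  solve Keq expr → x = -0.007601; check Q = 0.03876

Q₀ = 26.48; Q > K (proceeds reverse)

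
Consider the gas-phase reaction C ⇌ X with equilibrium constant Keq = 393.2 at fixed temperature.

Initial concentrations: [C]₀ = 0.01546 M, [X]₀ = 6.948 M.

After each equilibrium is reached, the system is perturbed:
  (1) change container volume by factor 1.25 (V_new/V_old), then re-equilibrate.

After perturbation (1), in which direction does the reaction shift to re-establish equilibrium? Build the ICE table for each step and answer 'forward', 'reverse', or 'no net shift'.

Q₀ = 449.4 vs Keq = 393.2 ⇒ Q>K, reverse
Step 1:
                   C          X
  Initial    0.01546      6.948
  Change    0.002205  -0.002205
  Equil      0.01766      6.946
  solve Keq expr → x = -0.002205; check Q = 393.2
Then change container volume by factor 1.25 (V_new/V_old).
Step 2:
                   C          X
  Initial    0.01413      5.557
  Change           0          0
  Equil      0.01413      5.557
  solve Keq expr → x = 0; check Q = 393.2

Direction: no net shift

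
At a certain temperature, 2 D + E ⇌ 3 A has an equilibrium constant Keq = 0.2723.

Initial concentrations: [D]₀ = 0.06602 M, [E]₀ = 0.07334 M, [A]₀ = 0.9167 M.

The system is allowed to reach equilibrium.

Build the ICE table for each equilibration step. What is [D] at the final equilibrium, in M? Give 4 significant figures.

Q₀ = 2410 vs Keq = 0.2723 ⇒ Q>K, reverse
Step 1:
                  D         E         A
  init      0.06602   0.07334    0.9167
  Δ          0.4317    0.2158   -0.6475
  eq         0.4977    0.2892    0.2692
  solve Keq expr → x = -0.2158; check Q = 0.2723

[D]_eq = 0.4977 M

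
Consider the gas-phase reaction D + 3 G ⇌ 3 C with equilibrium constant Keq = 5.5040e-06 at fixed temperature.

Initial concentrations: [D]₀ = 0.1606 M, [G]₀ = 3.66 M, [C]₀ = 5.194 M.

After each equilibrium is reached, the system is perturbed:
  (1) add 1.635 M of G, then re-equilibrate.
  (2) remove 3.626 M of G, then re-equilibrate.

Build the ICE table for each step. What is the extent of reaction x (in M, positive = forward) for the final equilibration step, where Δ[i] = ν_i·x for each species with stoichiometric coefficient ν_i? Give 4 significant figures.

Q₀ = 17.8 vs Keq = 5.5040e-06 ⇒ Q>K, reverse
Step 1:
                  D         G         C
  Initial    0.1606      3.66     5.194
  Change      1.669     5.007    -5.007
  Equil        1.83     8.667    0.1872
  solve Keq expr → x = -1.669; check Q = 5.5040e-06
Then add 1.635 M of G.
Step 2:
                  D         G         C
  Initial      1.83      10.3    0.1872
  Change   -0.01137  -0.03411   0.03411
  Equil       1.818     10.27    0.2213
  solve Keq expr → x = 0.01137; check Q = 5.5040e-06
Then remove 3.626 M of G.
Step 3:
                  D         G         C
  Initial     1.818     6.642    0.2213
  Change    0.02528   0.07584  -0.07584
  Equil       1.843     6.718    0.1454
  solve Keq expr → x = -0.02528; check Q = 5.5040e-06

x = -0.02528 M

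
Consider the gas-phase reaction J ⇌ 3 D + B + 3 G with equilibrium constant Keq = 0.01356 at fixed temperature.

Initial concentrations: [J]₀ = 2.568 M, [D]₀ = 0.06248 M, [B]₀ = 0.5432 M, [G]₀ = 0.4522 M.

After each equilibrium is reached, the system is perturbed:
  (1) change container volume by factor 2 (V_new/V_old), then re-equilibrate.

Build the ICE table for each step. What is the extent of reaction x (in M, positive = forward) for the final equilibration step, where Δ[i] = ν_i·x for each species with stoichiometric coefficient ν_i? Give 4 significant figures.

Q₀ = 4.7707e-06 vs Keq = 0.01356 ⇒ Q<K, forward
Step 1:
                    J           D           B           G
  init          2.568     0.06248      0.5432      0.4522
  Δ           -0.1264      0.3791      0.1264      0.3791
  eq            2.442      0.4415      0.6696      0.8313
  solve Keq expr → x = 0.1264; check Q = 0.01356
Then change container volume by factor 2 (V_new/V_old).
Step 2:
                    J           D           B           G
  init          1.221      0.2208      0.3348      0.4156
  Δ          -0.08845      0.2654     0.08845      0.2654
  eq            1.132      0.4861      0.4232       0.681
  solve Keq expr → x = 0.08845; check Q = 0.01356

x = 0.08845 M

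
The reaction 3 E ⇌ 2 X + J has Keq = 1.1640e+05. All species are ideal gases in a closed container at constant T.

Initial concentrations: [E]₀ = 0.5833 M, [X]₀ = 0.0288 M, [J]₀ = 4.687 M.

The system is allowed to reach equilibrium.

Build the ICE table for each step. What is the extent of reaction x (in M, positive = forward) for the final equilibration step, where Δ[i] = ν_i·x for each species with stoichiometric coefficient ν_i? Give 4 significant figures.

Q₀ = 0.01959 vs Keq = 1.1640e+05 ⇒ Q<K, forward
Step 1:
                  E         X         J
  I          0.5833    0.0288     4.687
  C         -0.5643    0.3762    0.1881
  E         0.01901     0.405     4.875
  solve Keq expr → x = 0.1881; check Q = 1.1640e+05

x = 0.1881 M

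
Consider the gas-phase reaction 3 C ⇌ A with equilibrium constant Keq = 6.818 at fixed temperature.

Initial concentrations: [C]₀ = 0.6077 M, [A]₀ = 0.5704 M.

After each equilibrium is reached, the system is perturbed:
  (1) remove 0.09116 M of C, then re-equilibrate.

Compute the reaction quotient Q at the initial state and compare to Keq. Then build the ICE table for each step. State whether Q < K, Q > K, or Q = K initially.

Q₀ = 2.542; Q < K (proceeds forward)

Q₀ = 2.542 vs Keq = 6.818 ⇒ Q<K, forward
Step 1:
                  C         A
  init       0.6077    0.5704
  Δ         -0.1573   0.05244
  eq         0.4504    0.6228
  solve Keq expr → x = 0.05244; check Q = 6.818
Then remove 0.09116 M of C.
Step 2:
                  C         A
  init       0.3592    0.6228
  Δ         0.08428  -0.02809
  eq         0.4435    0.5947
  solve Keq expr → x = -0.02809; check Q = 6.818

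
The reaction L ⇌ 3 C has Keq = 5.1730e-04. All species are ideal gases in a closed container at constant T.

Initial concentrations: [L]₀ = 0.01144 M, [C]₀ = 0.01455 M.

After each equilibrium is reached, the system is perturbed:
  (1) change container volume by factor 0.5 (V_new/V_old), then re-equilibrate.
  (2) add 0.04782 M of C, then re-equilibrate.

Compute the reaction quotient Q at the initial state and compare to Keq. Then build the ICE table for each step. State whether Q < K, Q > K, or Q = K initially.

Q₀ = 2.6925e-04; Q < K (proceeds forward)

Q₀ = 2.6925e-04 vs Keq = 5.1730e-04 ⇒ Q<K, forward
Step 1:
                   L          C
  Initial    0.01144    0.01455
  Change  -9.9853e-04   0.002996
  Equil      0.01044    0.01755
  solve Keq expr → x = 9.9853e-04; check Q = 5.1730e-04
Then change container volume by factor 0.5 (V_new/V_old).
Step 2:
                   L          C
  Initial    0.02088    0.03509
  Change    0.003896   -0.01169
  Equil      0.02478     0.0234
  solve Keq expr → x = -0.003896; check Q = 5.1730e-04
Then add 0.04782 M of C.
Step 3:
                   L          C
  Initial    0.02478    0.07122
  Change     0.01463    -0.0439
  Equil      0.03941    0.02732
  solve Keq expr → x = -0.01463; check Q = 5.1730e-04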